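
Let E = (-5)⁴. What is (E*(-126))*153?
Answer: -12048750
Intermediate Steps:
E = 625
(E*(-126))*153 = (625*(-126))*153 = -78750*153 = -12048750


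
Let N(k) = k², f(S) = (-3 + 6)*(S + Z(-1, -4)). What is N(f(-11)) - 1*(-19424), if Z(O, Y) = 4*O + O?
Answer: 21728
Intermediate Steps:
Z(O, Y) = 5*O
f(S) = -15 + 3*S (f(S) = (-3 + 6)*(S + 5*(-1)) = 3*(S - 5) = 3*(-5 + S) = -15 + 3*S)
N(f(-11)) - 1*(-19424) = (-15 + 3*(-11))² - 1*(-19424) = (-15 - 33)² + 19424 = (-48)² + 19424 = 2304 + 19424 = 21728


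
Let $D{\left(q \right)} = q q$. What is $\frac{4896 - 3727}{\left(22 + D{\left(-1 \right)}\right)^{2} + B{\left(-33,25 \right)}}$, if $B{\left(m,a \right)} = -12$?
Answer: $\frac{1169}{517} \approx 2.2611$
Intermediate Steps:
$D{\left(q \right)} = q^{2}$
$\frac{4896 - 3727}{\left(22 + D{\left(-1 \right)}\right)^{2} + B{\left(-33,25 \right)}} = \frac{4896 - 3727}{\left(22 + \left(-1\right)^{2}\right)^{2} - 12} = \frac{1169}{\left(22 + 1\right)^{2} - 12} = \frac{1169}{23^{2} - 12} = \frac{1169}{529 - 12} = \frac{1169}{517}$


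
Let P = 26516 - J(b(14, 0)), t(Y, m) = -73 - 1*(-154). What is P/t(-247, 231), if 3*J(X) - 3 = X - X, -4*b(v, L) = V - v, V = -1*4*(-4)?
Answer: 26515/81 ≈ 327.35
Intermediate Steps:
V = 16 (V = -4*(-4) = 16)
b(v, L) = -4 + v/4 (b(v, L) = -(16 - v)/4 = -4 + v/4)
J(X) = 1 (J(X) = 1 + (X - X)/3 = 1 + (1/3)*0 = 1 + 0 = 1)
t(Y, m) = 81 (t(Y, m) = -73 + 154 = 81)
P = 26515 (P = 26516 - 1*1 = 26516 - 1 = 26515)
P/t(-247, 231) = 26515/81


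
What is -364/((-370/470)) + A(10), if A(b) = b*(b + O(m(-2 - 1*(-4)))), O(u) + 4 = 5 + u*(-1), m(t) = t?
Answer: 20438/37 ≈ 552.38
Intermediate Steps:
O(u) = 1 - u (O(u) = -4 + (5 + u*(-1)) = -4 + (5 - u) = 1 - u)
A(b) = b*(-1 + b) (A(b) = b*(b + (1 - (-2 - 1*(-4)))) = b*(b + (1 - (-2 + 4))) = b*(b + (1 - 1*2)) = b*(b + (1 - 2)) = b*(b - 1) = b*(-1 + b))
-364/((-370/470)) + A(10) = -364/((-370/470)) + 10*(-1 + 10) = -364/((-370*1/470)) + 10*9 = -364/(-37/47) + 90 = -364*(-47)/37 + 90 = -14*(-1222/37) + 90 = 17108/37 + 90 = 20438/37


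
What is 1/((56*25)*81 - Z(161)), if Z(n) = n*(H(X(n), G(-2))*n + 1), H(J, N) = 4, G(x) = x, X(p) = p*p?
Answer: 1/9555 ≈ 0.00010466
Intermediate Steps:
X(p) = p²
Z(n) = n*(1 + 4*n) (Z(n) = n*(4*n + 1) = n*(1 + 4*n))
1/((56*25)*81 - Z(161)) = 1/((56*25)*81 - 161*(1 + 4*161)) = 1/(1400*81 - 161*(1 + 644)) = 1/(113400 - 161*645) = 1/(113400 - 1*103845) = 1/(113400 - 103845) = 1/9555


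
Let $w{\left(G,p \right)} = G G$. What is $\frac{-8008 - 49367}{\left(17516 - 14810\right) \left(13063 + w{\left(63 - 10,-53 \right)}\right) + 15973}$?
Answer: $- \frac{11475}{8593121} \approx -0.0013354$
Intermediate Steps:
$w{\left(G,p \right)} = G^{2}$
$\frac{-8008 - 49367}{\left(17516 - 14810\right) \left(13063 + w{\left(63 - 10,-53 \right)}\right) + 15973} = \frac{-8008 - 49367}{\left(17516 - 14810\right) \left(13063 + \left(63 - 10\right)^{2}\right) + 15973} = - \frac{57375}{2706 \left(13063 + 53^{2}\right) + 15973} = - \frac{57375}{2706 \left(13063 + 2809\right) + 15973} = - \frac{57375}{2706 \cdot 15872 + 15973} = - \frac{57375}{42949632 + 15973} = - \frac{57375}{42965605} = \left(-57375\right) \frac{1}{42965605} = - \frac{11475}{8593121}$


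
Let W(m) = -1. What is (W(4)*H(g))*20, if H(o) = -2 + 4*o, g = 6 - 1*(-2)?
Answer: -600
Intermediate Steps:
g = 8 (g = 6 + 2 = 8)
(W(4)*H(g))*20 = -(-2 + 4*8)*20 = -(-2 + 32)*20 = -1*30*20 = -30*20 = -600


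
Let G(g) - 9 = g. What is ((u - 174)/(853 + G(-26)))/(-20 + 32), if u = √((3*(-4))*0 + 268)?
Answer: -29/1672 + √67/5016 ≈ -0.015713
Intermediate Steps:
G(g) = 9 + g
u = 2*√67 (u = √(-12*0 + 268) = √(0 + 268) = √268 = 2*√67 ≈ 16.371)
((u - 174)/(853 + G(-26)))/(-20 + 32) = ((2*√67 - 174)/(853 + (9 - 26)))/(-20 + 32) = ((-174 + 2*√67)/(853 - 17))/12 = ((-174 + 2*√67)/836)/12 = ((-174 + 2*√67)*(1/836))/12 = (-87/418 + √67/418)/12 = -29/1672 + √67/5016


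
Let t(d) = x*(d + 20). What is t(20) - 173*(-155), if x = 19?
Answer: 27575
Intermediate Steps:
t(d) = 380 + 19*d (t(d) = 19*(d + 20) = 19*(20 + d) = 380 + 19*d)
t(20) - 173*(-155) = (380 + 19*20) - 173*(-155) = (380 + 380) + 26815 = 760 + 26815 = 27575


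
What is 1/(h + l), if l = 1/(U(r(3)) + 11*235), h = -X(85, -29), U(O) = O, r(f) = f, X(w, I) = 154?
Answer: -2588/398551 ≈ -0.0064935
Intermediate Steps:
h = -154 (h = -1*154 = -154)
l = 1/2588 (l = 1/(3 + 11*235) = 1/(3 + 2585) = 1/2588 ≈ 0.00038640)
1/(h + l) = 1/(-154 + 1/2588) = 1/(-398551/2588) = -2588/398551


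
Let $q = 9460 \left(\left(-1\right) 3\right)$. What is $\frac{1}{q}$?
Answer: $- \frac{1}{28380} \approx -3.5236 \cdot 10^{-5}$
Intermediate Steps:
$q = -28380$ ($q = 9460 \left(-3\right) = -28380$)
$\frac{1}{q} = \frac{1}{-28380} = - \frac{1}{28380}$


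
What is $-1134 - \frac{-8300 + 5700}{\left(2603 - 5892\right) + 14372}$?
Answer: $- \frac{12565522}{11083} \approx -1133.8$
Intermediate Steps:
$-1134 - \frac{-8300 + 5700}{\left(2603 - 5892\right) + 14372} = -1134 - - \frac{2600}{-3289 + 14372} = -1134 - - \frac{2600}{11083} = -1134 + \frac{2600}{11083} = - \frac{12565522}{11083}$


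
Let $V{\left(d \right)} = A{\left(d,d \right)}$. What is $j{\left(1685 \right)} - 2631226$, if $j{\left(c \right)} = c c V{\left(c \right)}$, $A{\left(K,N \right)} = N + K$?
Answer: $9565557024$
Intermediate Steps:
$A{\left(K,N \right)} = K + N$
$V{\left(d \right)} = 2 d$ ($V{\left(d \right)} = d + d = 2 d$)
$j{\left(c \right)} = 2 c^{3}$ ($j{\left(c \right)} = c c 2 c = c^{2} \cdot 2 c = 2 c^{3}$)
$j{\left(1685 \right)} - 2631226 = 2 \cdot 1685^{3} - 2631226 = 2 \cdot 4784094125 - 2631226 = 9568188250 - 2631226 = 9565557024$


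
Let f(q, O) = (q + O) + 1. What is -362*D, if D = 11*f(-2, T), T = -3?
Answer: 15928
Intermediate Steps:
f(q, O) = 1 + O + q (f(q, O) = (O + q) + 1 = 1 + O + q)
D = -44 (D = 11*(1 - 3 - 2) = 11*(-4) = -44)
-362*D = -362*(-44) = 15928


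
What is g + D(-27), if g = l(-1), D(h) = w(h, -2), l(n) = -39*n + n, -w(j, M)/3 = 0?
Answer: 38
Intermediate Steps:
w(j, M) = 0 (w(j, M) = -3*0 = 0)
l(n) = -38*n
D(h) = 0
g = 38 (g = -38*(-1) = 38)
g + D(-27) = 38 + 0 = 38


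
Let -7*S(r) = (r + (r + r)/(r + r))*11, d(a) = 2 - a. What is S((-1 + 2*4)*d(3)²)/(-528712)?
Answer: 11/462623 ≈ 2.3777e-5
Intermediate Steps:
S(r) = -11/7 - 11*r/7 (S(r) = -(r + (r + r)/(r + r))*11/7 = -(r + (2*r)/((2*r)))*11/7 = -(r + (2*r)*(1/(2*r)))*11/7 = -(r + 1)*11/7 = -(1 + r)*11/7 = -(11 + 11*r)/7 = -11/7 - 11*r/7)
S((-1 + 2*4)*d(3)²)/(-528712) = (-11/7 - 11*(-1 + 2*4)*(2 - 1*3)²/7)/(-528712) = (-11/7 - 11*(-1 + 8)*(2 - 3)²/7)*(-1/528712) = (-11/7 - 11*(-1)²)*(-1/528712) = (-11/7 - 11)*(-1/528712) = -88/7*(-1/528712) = 11/462623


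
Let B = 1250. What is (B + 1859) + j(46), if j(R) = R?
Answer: 3155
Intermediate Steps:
(B + 1859) + j(46) = (1250 + 1859) + 46 = 3109 + 46 = 3155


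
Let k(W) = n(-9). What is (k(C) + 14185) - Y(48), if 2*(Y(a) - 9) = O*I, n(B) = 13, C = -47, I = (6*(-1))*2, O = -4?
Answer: 14165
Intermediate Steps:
I = -12 (I = -6*2 = -12)
Y(a) = 33 (Y(a) = 9 + (-4*(-12))/2 = 9 + (1/2)*48 = 9 + 24 = 33)
k(W) = 13
(k(C) + 14185) - Y(48) = (13 + 14185) - 1*33 = 14198 - 33 = 14165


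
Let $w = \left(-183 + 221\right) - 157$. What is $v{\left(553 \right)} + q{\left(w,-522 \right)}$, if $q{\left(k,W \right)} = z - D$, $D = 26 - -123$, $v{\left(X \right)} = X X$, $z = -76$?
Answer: $305584$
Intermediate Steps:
$v{\left(X \right)} = X^{2}$
$w = -119$ ($w = 38 - 157 = -119$)
$D = 149$ ($D = 26 + 123 = 149$)
$q{\left(k,W \right)} = -225$ ($q{\left(k,W \right)} = -76 - 149 = -225$)
$v{\left(553 \right)} + q{\left(w,-522 \right)} = 553^{2} - 225 = 305809 - 225 = 305584$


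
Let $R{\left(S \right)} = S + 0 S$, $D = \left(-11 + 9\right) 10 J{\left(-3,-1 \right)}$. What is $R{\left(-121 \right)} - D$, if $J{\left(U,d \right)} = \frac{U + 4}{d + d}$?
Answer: $-131$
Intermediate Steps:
$J{\left(U,d \right)} = \frac{4 + U}{2 d}$
$D = 10$ ($D = \left(-11 + 9\right) 10 \frac{4 - 3}{2 \left(-1\right)} = \left(-2\right) 10 \cdot \frac{1}{2} \left(-1\right) 1 = \left(-20\right) \left(- \frac{1}{2}\right) = 10$)
$R{\left(S \right)} = S$ ($R{\left(S \right)} = S + 0 = S$)
$R{\left(-121 \right)} - D = -121 - 10 = -131$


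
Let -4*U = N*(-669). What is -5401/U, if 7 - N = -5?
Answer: -5401/2007 ≈ -2.6911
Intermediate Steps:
N = 12 (N = 7 - 1*(-5) = 7 + 5 = 12)
U = 2007 (U = -3*(-669) = -¼*(-8028) = 2007)
-5401/U = -5401/2007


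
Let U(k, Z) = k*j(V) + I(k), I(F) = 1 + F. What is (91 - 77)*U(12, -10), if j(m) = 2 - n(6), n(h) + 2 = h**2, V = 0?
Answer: -5194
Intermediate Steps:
n(h) = -2 + h**2
j(m) = -32 (j(m) = 2 - (-2 + 6**2) = 2 - (-2 + 36) = 2 - 1*34 = 2 - 34 = -32)
U(k, Z) = 1 - 31*k (U(k, Z) = k*(-32) + (1 + k) = -32*k + (1 + k) = 1 - 31*k)
(91 - 77)*U(12, -10) = (91 - 77)*(1 - 31*12) = 14*(1 - 372) = 14*(-371) = -5194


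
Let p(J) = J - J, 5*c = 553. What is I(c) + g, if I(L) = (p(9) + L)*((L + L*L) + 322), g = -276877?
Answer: 140483447/125 ≈ 1.1239e+6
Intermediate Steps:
c = 553/5 (c = (1/5)*553 = 553/5 ≈ 110.60)
p(J) = 0
I(L) = L*(322 + L + L**2) (I(L) = (0 + L)*((L + L*L) + 322) = L*((L + L**2) + 322) = L*(322 + L + L**2))
I(c) + g = 553*(322 + 553/5 + (553/5)**2)/5 - 276877 = 553*(322 + 553/5 + 305809/25)/5 - 276877 = (553/5)*(316624/25) - 276877 = 175093072/125 - 276877 = 140483447/125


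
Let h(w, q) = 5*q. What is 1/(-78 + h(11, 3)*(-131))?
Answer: -1/2043 ≈ -0.00048948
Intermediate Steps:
1/(-78 + h(11, 3)*(-131)) = 1/(-78 + (5*3)*(-131)) = 1/(-78 + 15*(-131)) = 1/(-78 - 1965) = 1/(-2043) = -1/2043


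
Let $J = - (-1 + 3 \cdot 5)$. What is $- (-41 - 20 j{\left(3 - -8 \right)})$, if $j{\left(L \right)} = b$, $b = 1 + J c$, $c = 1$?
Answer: $-219$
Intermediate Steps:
$J = -14$ ($J = - (-1 + 15) = \left(-1\right) 14 = -14$)
$b = -13$ ($b = 1 - 14 = -13$)
$j{\left(L \right)} = -13$
$- (-41 - 20 j{\left(3 - -8 \right)}) = - (-41 - -260) = - (-41 + 260) = \left(-1\right) 219 = -219$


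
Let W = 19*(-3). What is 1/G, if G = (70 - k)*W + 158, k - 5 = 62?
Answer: -1/13 ≈ -0.076923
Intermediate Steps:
k = 67 (k = 5 + 62 = 67)
W = -57
G = -13 (G = (70 - 1*67)*(-57) + 158 = (70 - 67)*(-57) + 158 = 3*(-57) + 158 = -171 + 158 = -13)
1/G = 1/(-13) = -1/13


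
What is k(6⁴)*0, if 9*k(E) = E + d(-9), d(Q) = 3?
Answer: 0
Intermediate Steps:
k(E) = ⅓ + E/9 (k(E) = (E + 3)/9 = (3 + E)/9 = ⅓ + E/9)
k(6⁴)*0 = (⅓ + (⅑)*6⁴)*0 = (⅓ + (⅑)*1296)*0 = (⅓ + 144)*0 = (433/3)*0 = 0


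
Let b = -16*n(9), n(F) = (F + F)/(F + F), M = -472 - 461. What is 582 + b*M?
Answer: 15510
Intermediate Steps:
M = -933
n(F) = 1 (n(F) = (2*F)/((2*F)) = (2*F)*(1/(2*F)) = 1)
b = -16 (b = -16*1 = -16)
582 + b*M = 582 - 16*(-933) = 582 + 14928 = 15510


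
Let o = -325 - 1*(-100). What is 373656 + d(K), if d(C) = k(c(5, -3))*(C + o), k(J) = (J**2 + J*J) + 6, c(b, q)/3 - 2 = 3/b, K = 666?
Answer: 10749072/25 ≈ 4.2996e+5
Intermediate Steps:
c(b, q) = 6 + 9/b (c(b, q) = 6 + 3*(3/b) = 6 + 9/b)
k(J) = 6 + 2*J**2 (k(J) = (J**2 + J**2) + 6 = 2*J**2 + 6 = 6 + 2*J**2)
o = -225 (o = -325 + 100 = -225)
d(C) = -28728 + 3192*C/25 (d(C) = (6 + 2*(6 + 9/5)**2)*(C - 225) = (6 + 2*(6 + 9*(1/5))**2)*(-225 + C) = (6 + 2*(6 + 9/5)**2)*(-225 + C) = (6 + 2*(39/5)**2)*(-225 + C) = (6 + 2*(1521/25))*(-225 + C) = (6 + 3042/25)*(-225 + C) = 3192*(-225 + C)/25 = -28728 + 3192*C/25)
373656 + d(K) = 373656 + (-28728 + (3192/25)*666) = 373656 + (-28728 + 2125872/25) = 373656 + 1407672/25 = 10749072/25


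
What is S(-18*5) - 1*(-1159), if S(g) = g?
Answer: 1069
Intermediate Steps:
S(-18*5) - 1*(-1159) = -18*5 - 1*(-1159) = -90 + 1159 = 1069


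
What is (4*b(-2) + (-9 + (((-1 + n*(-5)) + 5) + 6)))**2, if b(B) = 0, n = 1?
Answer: 16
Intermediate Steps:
(4*b(-2) + (-9 + (((-1 + n*(-5)) + 5) + 6)))**2 = (4*0 + (-9 + (((-1 + 1*(-5)) + 5) + 6)))**2 = (0 + (-9 + (((-1 - 5) + 5) + 6)))**2 = (0 + (-9 + ((-6 + 5) + 6)))**2 = (0 + (-9 + (-1 + 6)))**2 = (0 + (-9 + 5))**2 = (0 - 4)**2 = (-4)**2 = 16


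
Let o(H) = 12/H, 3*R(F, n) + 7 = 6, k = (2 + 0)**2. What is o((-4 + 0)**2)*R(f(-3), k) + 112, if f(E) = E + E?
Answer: 447/4 ≈ 111.75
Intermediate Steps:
f(E) = 2*E
k = 4 (k = 2**2 = 4)
R(F, n) = -1/3 (R(F, n) = -7/3 + (1/3)*6 = -7/3 + 2 = -1/3)
o((-4 + 0)**2)*R(f(-3), k) + 112 = (12/((-4 + 0)**2))*(-1/3) + 112 = (12/((-4)**2))*(-1/3) + 112 = (12/16)*(-1/3) + 112 = (12*(1/16))*(-1/3) + 112 = (3/4)*(-1/3) + 112 = -1/4 + 112 = 447/4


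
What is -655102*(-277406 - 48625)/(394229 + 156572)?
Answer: 213583560162/550801 ≈ 3.8777e+5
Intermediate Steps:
-655102*(-277406 - 48625)/(394229 + 156572) = -655102/(550801/(-326031)) = -655102/(550801*(-1/326031)) = -655102/(-550801/326031) = -655102*(-326031/550801) = 213583560162/550801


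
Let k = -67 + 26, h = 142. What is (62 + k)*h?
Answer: 2982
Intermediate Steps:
k = -41
(62 + k)*h = (62 - 41)*142 = 21*142 = 2982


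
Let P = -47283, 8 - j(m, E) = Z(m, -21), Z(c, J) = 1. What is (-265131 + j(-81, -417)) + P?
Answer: -312407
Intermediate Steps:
j(m, E) = 7 (j(m, E) = 8 - 1*1 = 8 - 1 = 7)
(-265131 + j(-81, -417)) + P = (-265131 + 7) - 47283 = -265124 - 47283 = -312407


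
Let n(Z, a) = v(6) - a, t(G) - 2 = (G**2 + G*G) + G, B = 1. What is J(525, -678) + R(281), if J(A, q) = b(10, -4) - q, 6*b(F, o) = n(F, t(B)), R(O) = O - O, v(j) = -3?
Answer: 2030/3 ≈ 676.67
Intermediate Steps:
t(G) = 2 + G + 2*G**2 (t(G) = 2 + ((G**2 + G*G) + G) = 2 + ((G**2 + G**2) + G) = 2 + (2*G**2 + G) = 2 + (G + 2*G**2) = 2 + G + 2*G**2)
n(Z, a) = -3 - a
R(O) = 0
b(F, o) = -4/3 (b(F, o) = (-3 - (2 + 1 + 2*1**2))/6 = (-3 - (2 + 1 + 2*1))/6 = (-3 - (2 + 1 + 2))/6 = (-3 - 1*5)/6 = (-3 - 5)/6 = (1/6)*(-8) = -4/3)
J(A, q) = -4/3 - q
J(525, -678) + R(281) = (-4/3 - 1*(-678)) + 0 = (-4/3 + 678) + 0 = 2030/3 + 0 = 2030/3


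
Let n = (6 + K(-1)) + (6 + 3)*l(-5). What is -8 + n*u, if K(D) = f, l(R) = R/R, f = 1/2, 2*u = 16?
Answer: 116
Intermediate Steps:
u = 8 (u = (1/2)*16 = 8)
f = 1/2 ≈ 0.50000
l(R) = 1
K(D) = 1/2
n = 31/2 (n = (6 + 1/2) + (6 + 3)*1 = 13/2 + 9*1 = 13/2 + 9 = 31/2 ≈ 15.500)
-8 + n*u = -8 + (31/2)*8 = -8 + 124 = 116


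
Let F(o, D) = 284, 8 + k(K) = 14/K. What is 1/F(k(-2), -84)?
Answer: 1/284 ≈ 0.0035211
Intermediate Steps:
k(K) = -8 + 14/K
1/F(k(-2), -84) = 1/284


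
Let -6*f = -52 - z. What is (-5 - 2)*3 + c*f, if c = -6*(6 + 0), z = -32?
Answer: -141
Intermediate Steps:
f = 10/3 (f = -(-52 - 1*(-32))/6 = -(-52 + 32)/6 = -⅙*(-20) = 10/3 ≈ 3.3333)
c = -36 (c = -6*6 = -36)
(-5 - 2)*3 + c*f = (-5 - 2)*3 - 36*10/3 = -7*3 - 120 = -21 - 120 = -141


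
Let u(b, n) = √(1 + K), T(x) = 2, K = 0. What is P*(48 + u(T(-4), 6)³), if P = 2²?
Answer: 196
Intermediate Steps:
u(b, n) = 1 (u(b, n) = √(1 + 0) = √1 = 1)
P = 4
P*(48 + u(T(-4), 6)³) = 4*(48 + 1³) = 4*(48 + 1) = 4*49 = 196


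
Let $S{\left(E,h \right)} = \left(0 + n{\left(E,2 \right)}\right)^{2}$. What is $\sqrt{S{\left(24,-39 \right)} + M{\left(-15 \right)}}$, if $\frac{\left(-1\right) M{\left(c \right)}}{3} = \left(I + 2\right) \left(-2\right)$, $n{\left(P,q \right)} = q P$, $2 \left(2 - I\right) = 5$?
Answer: $3 \sqrt{257} \approx 48.094$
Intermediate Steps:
$I = - \frac{1}{2}$ ($I = 2 - \frac{5}{2} = - \frac{1}{2} \approx -0.5$)
$n{\left(P,q \right)} = P q$
$S{\left(E,h \right)} = 4 E^{2}$ ($S{\left(E,h \right)} = \left(0 + E 2\right)^{2} = \left(0 + 2 E\right)^{2} = \left(2 E\right)^{2} = 4 E^{2}$)
$M{\left(c \right)} = 9$ ($M{\left(c \right)} = - 3 \left(- \frac{1}{2} + 2\right) \left(-2\right) = - 3 \cdot \frac{3}{2} \left(-2\right) = \left(-3\right) \left(-3\right) = 9$)
$\sqrt{S{\left(24,-39 \right)} + M{\left(-15 \right)}} = \sqrt{4 \cdot 24^{2} + 9} = \sqrt{4 \cdot 576 + 9} = \sqrt{2304 + 9} = \sqrt{2313} = 3 \sqrt{257}$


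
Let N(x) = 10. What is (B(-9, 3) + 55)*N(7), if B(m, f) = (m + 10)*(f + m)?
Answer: 490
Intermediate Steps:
B(m, f) = (10 + m)*(f + m)
(B(-9, 3) + 55)*N(7) = (((-9)² + 10*3 + 10*(-9) + 3*(-9)) + 55)*10 = ((81 + 30 - 90 - 27) + 55)*10 = (-6 + 55)*10 = 49*10 = 490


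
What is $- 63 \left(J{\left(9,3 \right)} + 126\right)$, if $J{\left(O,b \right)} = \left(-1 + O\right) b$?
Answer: $-9450$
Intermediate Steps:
$J{\left(O,b \right)} = b \left(-1 + O\right)$
$- 63 \left(J{\left(9,3 \right)} + 126\right) = - 63 \left(3 \left(-1 + 9\right) + 126\right) = - 63 \left(3 \cdot 8 + 126\right) = - 63 \left(24 + 126\right) = \left(-63\right) 150 = -9450$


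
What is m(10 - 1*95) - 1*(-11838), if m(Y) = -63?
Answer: 11775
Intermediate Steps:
m(10 - 1*95) - 1*(-11838) = -63 - 1*(-11838) = -63 + 11838 = 11775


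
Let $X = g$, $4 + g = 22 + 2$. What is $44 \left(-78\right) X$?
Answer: $-68640$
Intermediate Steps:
$g = 20$ ($g = -4 + \left(22 + 2\right) = -4 + 24 = 20$)
$X = 20$
$44 \left(-78\right) X = 44 \left(-78\right) 20 = \left(-3432\right) 20 = -68640$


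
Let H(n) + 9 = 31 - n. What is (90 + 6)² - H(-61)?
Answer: 9133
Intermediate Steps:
H(n) = 22 - n (H(n) = -9 + (31 - n) = 22 - n)
(90 + 6)² - H(-61) = (90 + 6)² - (22 - 1*(-61)) = 96² - (22 + 61) = 9216 - 1*83 = 9216 - 83 = 9133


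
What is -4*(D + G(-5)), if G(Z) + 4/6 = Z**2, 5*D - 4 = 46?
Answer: -412/3 ≈ -137.33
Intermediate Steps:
D = 10 (D = 4/5 + (1/5)*46 = 4/5 + 46/5 = 10)
G(Z) = -2/3 + Z**2
-4*(D + G(-5)) = -4*(10 + (-2/3 + (-5)**2)) = -4*(10 + (-2/3 + 25)) = -4*(10 + 73/3) = -4*103/3 = -412/3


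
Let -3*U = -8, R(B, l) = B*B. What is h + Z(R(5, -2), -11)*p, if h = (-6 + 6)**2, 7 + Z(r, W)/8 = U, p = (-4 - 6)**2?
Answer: -10400/3 ≈ -3466.7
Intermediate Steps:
R(B, l) = B**2
p = 100 (p = (-10)**2 = 100)
U = 8/3 (U = -1/3*(-8) = 8/3 ≈ 2.6667)
Z(r, W) = -104/3 (Z(r, W) = -56 + 8*(8/3) = -56 + 64/3 = -104/3)
h = 0 (h = 0**2 = 0)
h + Z(R(5, -2), -11)*p = 0 - 104/3*100 = 0 - 10400/3 = -10400/3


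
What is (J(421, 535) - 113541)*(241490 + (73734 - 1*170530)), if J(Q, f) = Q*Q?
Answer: 9217007800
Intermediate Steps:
J(Q, f) = Q²
(J(421, 535) - 113541)*(241490 + (73734 - 1*170530)) = (421² - 113541)*(241490 + (73734 - 1*170530)) = (177241 - 113541)*(241490 + (73734 - 170530)) = 63700*(241490 - 96796) = 63700*144694 = 9217007800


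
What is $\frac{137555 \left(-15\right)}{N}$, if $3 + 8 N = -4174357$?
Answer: $\frac{412665}{104359} \approx 3.9543$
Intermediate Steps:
$N = -521795$ ($N = - \frac{3}{8} + \frac{1}{8} \left(-4174357\right) = - \frac{3}{8} - \frac{4174357}{8} = -521795$)
$\frac{137555 \left(-15\right)}{N} = \frac{137555 \left(-15\right)}{-521795} = \left(-2063325\right) \left(- \frac{1}{521795}\right) = \frac{412665}{104359}$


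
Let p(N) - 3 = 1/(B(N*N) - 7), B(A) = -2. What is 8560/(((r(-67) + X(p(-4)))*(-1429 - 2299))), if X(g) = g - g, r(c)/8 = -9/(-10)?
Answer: -2675/8388 ≈ -0.31891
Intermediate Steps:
r(c) = 36/5 (r(c) = 8*(-9/(-10)) = 8*(-9*(-1/10)) = 8*(9/10) = 36/5)
p(N) = 26/9 (p(N) = 3 + 1/(-2 - 7) = 3 + 1/(-9) = 3 - 1/9 = 26/9)
X(g) = 0
8560/(((r(-67) + X(p(-4)))*(-1429 - 2299))) = 8560/(((36/5 + 0)*(-1429 - 2299))) = 8560/(((36/5)*(-3728))) = 8560/(-134208/5) = 8560*(-5/134208) = -2675/8388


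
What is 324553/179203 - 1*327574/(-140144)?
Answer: 52093199577/12557112616 ≈ 4.1485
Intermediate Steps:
324553/179203 - 1*327574/(-140144) = 324553*(1/179203) - 327574*(-1/140144) = 324553/179203 + 163787/70072 = 52093199577/12557112616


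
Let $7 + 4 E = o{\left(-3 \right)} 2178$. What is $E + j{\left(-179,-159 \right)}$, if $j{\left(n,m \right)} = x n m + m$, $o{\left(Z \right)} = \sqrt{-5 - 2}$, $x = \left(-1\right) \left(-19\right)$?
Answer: $\frac{2162393}{4} + \frac{1089 i \sqrt{7}}{2} \approx 5.406 \cdot 10^{5} + 1440.6 i$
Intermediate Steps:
$x = 19$
$o{\left(Z \right)} = i \sqrt{7}$ ($o{\left(Z \right)} = \sqrt{-7} = i \sqrt{7}$)
$j{\left(n,m \right)} = m + 19 m n$ ($j{\left(n,m \right)} = 19 n m + m = 19 m n + m = m + 19 m n$)
$E = - \frac{7}{4} + \frac{1089 i \sqrt{7}}{2}$ ($E = - \frac{7}{4} + \frac{i \sqrt{7} \cdot 2178}{4} = - \frac{7}{4} + \frac{2178 i \sqrt{7}}{4} = - \frac{7}{4} + \frac{1089 i \sqrt{7}}{2} \approx -1.75 + 1440.6 i$)
$E + j{\left(-179,-159 \right)} = \left(- \frac{7}{4} + \frac{1089 i \sqrt{7}}{2}\right) - 159 \left(1 + 19 \left(-179\right)\right) = \left(- \frac{7}{4} + \frac{1089 i \sqrt{7}}{2}\right) - 159 \left(1 - 3401\right) = \left(- \frac{7}{4} + \frac{1089 i \sqrt{7}}{2}\right) - -540600 = \left(- \frac{7}{4} + \frac{1089 i \sqrt{7}}{2}\right) + 540600 = \frac{2162393}{4} + \frac{1089 i \sqrt{7}}{2}$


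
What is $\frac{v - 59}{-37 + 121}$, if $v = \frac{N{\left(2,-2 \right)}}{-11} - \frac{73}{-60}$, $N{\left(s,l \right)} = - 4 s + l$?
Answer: $- \frac{37537}{55440} \approx -0.67707$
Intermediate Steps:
$N{\left(s,l \right)} = l - 4 s$
$v = \frac{1403}{660}$ ($v = \frac{-2 - 8}{-11} - \frac{73}{-60} = \left(-2 - 8\right) \left(- \frac{1}{11}\right) - - \frac{73}{60} = \left(-10\right) \left(- \frac{1}{11}\right) + \frac{73}{60} = \frac{10}{11} + \frac{73}{60} = \frac{1403}{660} \approx 2.1258$)
$\frac{v - 59}{-37 + 121} = \frac{\frac{1403}{660} - 59}{-37 + 121} = \frac{1}{84} \left(- \frac{37537}{660}\right) = - \frac{37537}{55440}$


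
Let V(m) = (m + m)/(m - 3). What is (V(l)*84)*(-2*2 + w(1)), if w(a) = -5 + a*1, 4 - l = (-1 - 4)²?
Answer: -1176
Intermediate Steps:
l = -21 (l = 4 - (-1 - 4)² = 4 - 1*(-5)² = 4 - 1*25 = 4 - 25 = -21)
w(a) = -5 + a
V(m) = 2*m/(-3 + m) (V(m) = (2*m)/(-3 + m) = 2*m/(-3 + m))
(V(l)*84)*(-2*2 + w(1)) = ((2*(-21)/(-3 - 21))*84)*(-2*2 + (-5 + 1)) = ((2*(-21)/(-24))*84)*(-4 - 4) = ((2*(-21)*(-1/24))*84)*(-8) = ((7/4)*84)*(-8) = 147*(-8) = -1176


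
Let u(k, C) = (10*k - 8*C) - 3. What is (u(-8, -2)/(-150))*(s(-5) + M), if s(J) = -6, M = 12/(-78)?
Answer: -536/195 ≈ -2.7487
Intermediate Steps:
u(k, C) = -3 - 8*C + 10*k (u(k, C) = (-8*C + 10*k) - 3 = -3 - 8*C + 10*k)
M = -2/13 (M = 12*(-1/78) = -2/13 ≈ -0.15385)
(u(-8, -2)/(-150))*(s(-5) + M) = ((-3 - 8*(-2) + 10*(-8))/(-150))*(-6 - 2/13) = ((-3 + 16 - 80)*(-1/150))*(-80/13) = -67*(-1/150)*(-80/13) = (67/150)*(-80/13) = -536/195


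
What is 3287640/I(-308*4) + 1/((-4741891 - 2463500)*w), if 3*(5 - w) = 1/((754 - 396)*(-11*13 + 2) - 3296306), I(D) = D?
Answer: -49550668565178488471/18568463600535618 ≈ -2668.5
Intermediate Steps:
w = 50201761/10040352 (w = 5 - 1/(3*((754 - 396)*(-11*13 + 2) - 3296306)) = 5 - 1/(3*(358*(-143 + 2) - 3296306)) = 5 - 1/(3*(358*(-141) - 3296306)) = 5 - 1/(3*(-50478 - 3296306)) = 5 - ⅓/(-3346784) = 5 - ⅓*(-1/3346784) = 5 + 1/10040352 = 50201761/10040352 ≈ 5.0000)
3287640/I(-308*4) + 1/((-4741891 - 2463500)*w) = 3287640/((-308*4)) + 1/((-4741891 - 2463500)*(50201761/10040352)) = 3287640/(-1232) + (10040352/50201761)/(-7205391) = 3287640*(-1/1232) - 1/7205391*10040352/50201761 = -410955/154 - 3346784/120574438964517 = -49550668565178488471/18568463600535618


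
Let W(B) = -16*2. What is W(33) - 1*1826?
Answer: -1858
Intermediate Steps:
W(B) = -32
W(33) - 1*1826 = -32 - 1*1826 = -32 - 1826 = -1858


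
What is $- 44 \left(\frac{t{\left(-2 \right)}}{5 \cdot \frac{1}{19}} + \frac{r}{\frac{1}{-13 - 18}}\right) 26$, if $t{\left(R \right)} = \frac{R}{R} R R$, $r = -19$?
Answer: $- \frac{3456024}{5} \approx -6.9121 \cdot 10^{5}$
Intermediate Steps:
$t{\left(R \right)} = R^{2}$ ($t{\left(R \right)} = 1 R R = R R = R^{2}$)
$- 44 \left(\frac{t{\left(-2 \right)}}{5 \cdot \frac{1}{19}} + \frac{r}{\frac{1}{-13 - 18}}\right) 26 = - 44 \left(\frac{\left(-2\right)^{2}}{5 \cdot \frac{1}{19}} - \frac{19}{\frac{1}{-13 - 18}}\right) 26 = - 44 \left(\frac{4}{5 \cdot \frac{1}{19}} - \frac{19}{\frac{1}{-31}}\right) 26 = - 44 \left(\frac{4}{\frac{5}{19}} - \frac{19}{- \frac{1}{31}}\right) 26 = - 44 \left(4 \cdot \frac{19}{5} - -589\right) 26 = - 44 \left(\frac{76}{5} + 589\right) 26 = \left(-44\right) \frac{3021}{5} \cdot 26 = \left(- \frac{132924}{5}\right) 26 = - \frac{3456024}{5}$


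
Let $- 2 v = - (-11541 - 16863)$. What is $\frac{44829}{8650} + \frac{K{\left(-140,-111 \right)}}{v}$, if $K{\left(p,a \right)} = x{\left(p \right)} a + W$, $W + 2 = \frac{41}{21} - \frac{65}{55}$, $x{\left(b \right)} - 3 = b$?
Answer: $\frac{29171346587}{7094431575} \approx 4.1119$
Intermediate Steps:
$x{\left(b \right)} = 3 + b$
$W = - \frac{284}{231}$ ($W = -2 + \left(\frac{41}{21} - \frac{65}{55}\right) = -2 + \left(41 \cdot \frac{1}{21} - \frac{13}{11}\right) = -2 + \left(\frac{41}{21} - \frac{13}{11}\right) = -2 + \frac{178}{231} = - \frac{284}{231} \approx -1.2294$)
$v = -14202$ ($v = - \frac{\left(-1\right) \left(-11541 - 16863\right)}{2} = - \frac{\left(-1\right) \left(-28404\right)}{2} = \left(- \frac{1}{2}\right) 28404 = -14202$)
$K{\left(p,a \right)} = - \frac{284}{231} + a \left(3 + p\right)$ ($K{\left(p,a \right)} = \left(3 + p\right) a - \frac{284}{231} = a \left(3 + p\right) - \frac{284}{231} = - \frac{284}{231} + a \left(3 + p\right)$)
$\frac{44829}{8650} + \frac{K{\left(-140,-111 \right)}}{v} = \frac{44829}{8650} + \frac{- \frac{284}{231} - 111 \left(3 - 140\right)}{-14202} = 44829 \cdot \frac{1}{8650} + \left(- \frac{284}{231} - -15207\right) \left(- \frac{1}{14202}\right) = \frac{44829}{8650} + \left(- \frac{284}{231} + 15207\right) \left(- \frac{1}{14202}\right) = \frac{44829}{8650} + \frac{3512533}{231} \left(- \frac{1}{14202}\right) = \frac{44829}{8650} - \frac{3512533}{3280662} = \frac{29171346587}{7094431575}$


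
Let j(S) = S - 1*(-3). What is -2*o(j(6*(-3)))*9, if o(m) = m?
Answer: 270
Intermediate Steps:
j(S) = 3 + S (j(S) = S + 3 = 3 + S)
-2*o(j(6*(-3)))*9 = -2*(3 + 6*(-3))*9 = -2*(3 - 18)*9 = -2*(-15)*9 = 30*9 = 270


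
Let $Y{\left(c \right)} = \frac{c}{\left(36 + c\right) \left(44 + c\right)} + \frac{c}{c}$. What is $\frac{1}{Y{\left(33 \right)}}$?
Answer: $\frac{161}{162} \approx 0.99383$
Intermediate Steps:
$Y{\left(c \right)} = 1 + \frac{c}{\left(36 + c\right) \left(44 + c\right)}$ ($Y{\left(c \right)} = c \frac{1}{\left(36 + c\right) \left(44 + c\right)} + 1 = \frac{c}{\left(36 + c\right) \left(44 + c\right)} + 1 = 1 + \frac{c}{\left(36 + c\right) \left(44 + c\right)}$)
$\frac{1}{Y{\left(33 \right)}} = \frac{1}{\frac{1}{1584 + 33^{2} + 80 \cdot 33} \left(1584 + 33^{2} + 81 \cdot 33\right)} = \frac{1}{\frac{1}{1584 + 1089 + 2640} \left(1584 + 1089 + 2673\right)} = \frac{1}{\frac{1}{5313} \cdot 5346} = \frac{1}{\frac{162}{161}} = \frac{161}{162}$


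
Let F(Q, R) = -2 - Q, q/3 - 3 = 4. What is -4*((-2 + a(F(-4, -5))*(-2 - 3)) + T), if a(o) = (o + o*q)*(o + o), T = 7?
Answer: 3500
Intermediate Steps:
q = 21 (q = 9 + 3*4 = 9 + 12 = 21)
a(o) = 44*o**2 (a(o) = (o + o*21)*(o + o) = (o + 21*o)*(2*o) = (22*o)*(2*o) = 44*o**2)
-4*((-2 + a(F(-4, -5))*(-2 - 3)) + T) = -4*((-2 + (44*(-2 - 1*(-4))**2)*(-2 - 3)) + 7) = -4*((-2 + (44*(-2 + 4)**2)*(-5)) + 7) = -4*((-2 + (44*2**2)*(-5)) + 7) = -4*((-2 + (44*4)*(-5)) + 7) = -4*((-2 + 176*(-5)) + 7) = -4*((-2 - 880) + 7) = -4*(-882 + 7) = -4*(-875) = 3500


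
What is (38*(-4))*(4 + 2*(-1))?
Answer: -304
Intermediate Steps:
(38*(-4))*(4 + 2*(-1)) = -152*(4 - 2) = -152*2 = -304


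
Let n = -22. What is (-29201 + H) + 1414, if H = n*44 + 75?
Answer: -28680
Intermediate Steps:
H = -893 (H = -22*44 + 75 = -968 + 75 = -893)
(-29201 + H) + 1414 = (-29201 - 893) + 1414 = -30094 + 1414 = -28680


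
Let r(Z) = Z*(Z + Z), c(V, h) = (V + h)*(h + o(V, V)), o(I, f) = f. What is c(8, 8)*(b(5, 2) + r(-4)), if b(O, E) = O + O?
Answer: 10752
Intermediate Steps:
c(V, h) = (V + h)**2 (c(V, h) = (V + h)*(h + V) = (V + h)*(V + h) = (V + h)**2)
b(O, E) = 2*O
r(Z) = 2*Z**2 (r(Z) = Z*(2*Z) = 2*Z**2)
c(8, 8)*(b(5, 2) + r(-4)) = (8**2 + 8**2 + 2*8*8)*(2*5 + 2*(-4)**2) = (64 + 64 + 128)*(10 + 2*16) = 256*(10 + 32) = 256*42 = 10752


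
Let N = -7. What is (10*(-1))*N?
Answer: 70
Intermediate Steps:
(10*(-1))*N = (10*(-1))*(-7) = -10*(-7) = 70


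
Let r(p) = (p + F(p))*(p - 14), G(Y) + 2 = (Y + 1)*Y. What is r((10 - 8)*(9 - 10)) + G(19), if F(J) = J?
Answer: 442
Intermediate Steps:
G(Y) = -2 + Y*(1 + Y) (G(Y) = -2 + (Y + 1)*Y = -2 + (1 + Y)*Y = -2 + Y*(1 + Y))
r(p) = 2*p*(-14 + p) (r(p) = (p + p)*(p - 14) = (2*p)*(-14 + p) = 2*p*(-14 + p))
r((10 - 8)*(9 - 10)) + G(19) = 2*((10 - 8)*(9 - 10))*(-14 + (10 - 8)*(9 - 10)) + (-2 + 19 + 19²) = 2*(2*(-1))*(-14 + 2*(-1)) + (-2 + 19 + 361) = 2*(-2)*(-14 - 2) + 378 = 2*(-2)*(-16) + 378 = 64 + 378 = 442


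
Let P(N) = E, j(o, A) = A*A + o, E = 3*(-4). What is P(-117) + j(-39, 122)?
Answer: 14833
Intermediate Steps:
E = -12
j(o, A) = o + A² (j(o, A) = A² + o = o + A²)
P(N) = -12
P(-117) + j(-39, 122) = -12 + (-39 + 122²) = -12 + (-39 + 14884) = -12 + 14845 = 14833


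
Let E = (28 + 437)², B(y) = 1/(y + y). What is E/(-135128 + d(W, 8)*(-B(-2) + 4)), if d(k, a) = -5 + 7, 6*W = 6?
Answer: -432450/270239 ≈ -1.6003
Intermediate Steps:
W = 1 (W = (⅙)*6 = 1)
B(y) = 1/(2*y)
E = 216225 (E = 465² = 216225)
d(k, a) = 2
E/(-135128 + d(W, 8)*(-B(-2) + 4)) = 216225/(-135128 + 2*(-1/(2*(-2)) + 4)) = 216225/(-135128 + 2*(-(-1)/(2*2) + 4)) = 216225/(-135128 + 2*(-1*(-¼) + 4)) = 216225/(-135128 + 2*(¼ + 4)) = 216225/(-135128 + 2*(17/4)) = 216225/(-135128 + 17/2) = 216225/(-270239/2) = 216225*(-2/270239) = -432450/270239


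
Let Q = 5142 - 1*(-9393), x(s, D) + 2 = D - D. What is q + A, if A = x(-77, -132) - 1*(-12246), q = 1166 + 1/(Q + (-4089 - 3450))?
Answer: 93816361/6996 ≈ 13410.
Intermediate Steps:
x(s, D) = -2 (x(s, D) = -2 + (D - D) = -2 + 0 = -2)
Q = 14535 (Q = 5142 + 9393 = 14535)
q = 8157337/6996 (q = 1166 + 1/(14535 + (-4089 - 3450)) = 1166 + 1/(14535 - 7539) = 1166 + 1/6996 = 8157337/6996 ≈ 1166.0)
A = 12244 (A = -2 - 1*(-12246) = -2 + 12246 = 12244)
q + A = 8157337/6996 + 12244 = 93816361/6996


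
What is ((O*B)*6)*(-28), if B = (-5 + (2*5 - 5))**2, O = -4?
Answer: 0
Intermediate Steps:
B = 0 (B = (-5 + (10 - 5))**2 = (-5 + 5)**2 = 0**2 = 0)
((O*B)*6)*(-28) = (-4*0*6)*(-28) = (0*6)*(-28) = 0*(-28) = 0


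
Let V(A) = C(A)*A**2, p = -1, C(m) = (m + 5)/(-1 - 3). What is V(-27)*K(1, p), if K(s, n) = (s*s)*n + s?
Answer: 0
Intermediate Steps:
C(m) = -5/4 - m/4 (C(m) = (5 + m)/(-4) = (5 + m)*(-1/4) = -5/4 - m/4)
K(s, n) = s + n*s**2 (K(s, n) = s**2*n + s = n*s**2 + s = s + n*s**2)
V(A) = A**2*(-5/4 - A/4) (V(A) = (-5/4 - A/4)*A**2 = A**2*(-5/4 - A/4))
V(-27)*K(1, p) = ((1/4)*(-27)**2*(-5 - 1*(-27)))*(1*(1 - 1*1)) = ((1/4)*729*(-5 + 27))*(1*(1 - 1)) = ((1/4)*729*22)*(1*0) = (8019/2)*0 = 0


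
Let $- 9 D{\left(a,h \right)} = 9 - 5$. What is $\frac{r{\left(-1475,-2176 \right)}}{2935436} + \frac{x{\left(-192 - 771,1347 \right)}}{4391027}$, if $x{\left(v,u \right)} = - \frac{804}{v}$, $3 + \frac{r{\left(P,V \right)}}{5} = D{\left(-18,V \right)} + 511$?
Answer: $\frac{2683375788826}{3103166079914859} \approx 0.00086472$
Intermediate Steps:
$D{\left(a,h \right)} = - \frac{4}{9}$ ($D{\left(a,h \right)} = - \frac{9 - 5}{9} = \left(- \frac{1}{9}\right) 4 = - \frac{4}{9}$)
$r{\left(P,V \right)} = \frac{22840}{9}$ ($r{\left(P,V \right)} = -15 + 5 \left(- \frac{4}{9} + 511\right) = -15 + 5 \cdot \frac{4595}{9} = -15 + \frac{22975}{9} = \frac{22840}{9}$)
$\frac{r{\left(-1475,-2176 \right)}}{2935436} + \frac{x{\left(-192 - 771,1347 \right)}}{4391027} = \frac{22840}{9 \cdot 2935436} + \frac{\left(-804\right) \frac{1}{-192 - 771}}{4391027} = \frac{22840}{9} \cdot \frac{1}{2935436} + - \frac{804}{-192 - 771} \cdot \frac{1}{4391027} = \frac{5710}{6604731} + - \frac{804}{-963} \cdot \frac{1}{4391027} = \frac{5710}{6604731} + \left(-804\right) \left(- \frac{1}{963}\right) \frac{1}{4391027} = \frac{5710}{6604731} + \frac{268}{321} \cdot \frac{1}{4391027} = \frac{5710}{6604731} + \frac{268}{1409519667} = \frac{2683375788826}{3103166079914859}$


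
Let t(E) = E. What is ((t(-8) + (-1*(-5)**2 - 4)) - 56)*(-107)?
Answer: 9951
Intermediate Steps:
((t(-8) + (-1*(-5)**2 - 4)) - 56)*(-107) = ((-8 + (-1*(-5)**2 - 4)) - 56)*(-107) = ((-8 + (-1*25 - 4)) - 56)*(-107) = ((-8 + (-25 - 4)) - 56)*(-107) = ((-8 - 29) - 56)*(-107) = (-37 - 56)*(-107) = -93*(-107) = 9951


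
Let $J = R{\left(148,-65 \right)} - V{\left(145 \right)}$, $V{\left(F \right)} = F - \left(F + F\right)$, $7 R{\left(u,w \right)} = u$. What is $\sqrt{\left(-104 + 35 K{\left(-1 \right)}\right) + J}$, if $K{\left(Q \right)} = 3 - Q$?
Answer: $\frac{\sqrt{9905}}{7} \approx 14.218$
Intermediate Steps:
$R{\left(u,w \right)} = \frac{u}{7}$
$V{\left(F \right)} = - F$ ($V{\left(F \right)} = F - 2 F = - F$)
$J = \frac{1163}{7}$ ($J = \frac{1}{7} \cdot 148 - \left(-1\right) 145 = \frac{148}{7} - -145 = \frac{148}{7} + 145 = \frac{1163}{7} \approx 166.14$)
$\sqrt{\left(-104 + 35 K{\left(-1 \right)}\right) + J} = \sqrt{\left(-104 + 35 \left(3 - -1\right)\right) + \frac{1163}{7}} = \sqrt{\left(-104 + 35 \left(3 + 1\right)\right) + \frac{1163}{7}} = \sqrt{\left(-104 + 35 \cdot 4\right) + \frac{1163}{7}} = \sqrt{\left(-104 + 140\right) + \frac{1163}{7}} = \sqrt{36 + \frac{1163}{7}} = \sqrt{\frac{1415}{7}} = \frac{\sqrt{9905}}{7}$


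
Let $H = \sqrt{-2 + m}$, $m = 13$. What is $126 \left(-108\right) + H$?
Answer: $-13608 + \sqrt{11} \approx -13605.0$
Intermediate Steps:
$H = \sqrt{11}$ ($H = \sqrt{-2 + 13} = \sqrt{11} \approx 3.3166$)
$126 \left(-108\right) + H = 126 \left(-108\right) + \sqrt{11} = -13608 + \sqrt{11}$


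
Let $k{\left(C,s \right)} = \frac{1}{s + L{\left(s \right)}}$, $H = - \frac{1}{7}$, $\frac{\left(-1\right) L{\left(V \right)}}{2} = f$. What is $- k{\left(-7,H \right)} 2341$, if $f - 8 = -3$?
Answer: $\frac{16387}{71} \approx 230.8$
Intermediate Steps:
$f = 5$ ($f = 8 - 3 = 5$)
$L{\left(V \right)} = -10$ ($L{\left(V \right)} = \left(-2\right) 5 = -10$)
$H = - \frac{1}{7}$ ($H = \left(-1\right) \frac{1}{7} = - \frac{1}{7} \approx -0.14286$)
$k{\left(C,s \right)} = \frac{1}{-10 + s}$ ($k{\left(C,s \right)} = \frac{1}{s - 10} = \frac{1}{-10 + s}$)
$- k{\left(-7,H \right)} 2341 = - \frac{2341}{-10 - \frac{1}{7}} = - \frac{2341}{- \frac{71}{7}} = - \frac{\left(-7\right) 2341}{71} = \left(-1\right) \left(- \frac{16387}{71}\right) = \frac{16387}{71}$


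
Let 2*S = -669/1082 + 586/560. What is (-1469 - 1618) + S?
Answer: -935172667/302960 ≈ -3086.8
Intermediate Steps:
S = 64853/302960 (S = (-669/1082 + 586/560)/2 = (-669*1/1082 + 586*(1/560))/2 = (-669/1082 + 293/280)/2 = (½)*(64853/151480) = 64853/302960 ≈ 0.21406)
(-1469 - 1618) + S = (-1469 - 1618) + 64853/302960 = -3087 + 64853/302960 = -935172667/302960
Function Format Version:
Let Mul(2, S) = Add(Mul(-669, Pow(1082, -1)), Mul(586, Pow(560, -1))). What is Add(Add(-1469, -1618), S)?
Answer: Rational(-935172667, 302960) ≈ -3086.8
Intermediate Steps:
S = Rational(64853, 302960) (S = Mul(Rational(1, 2), Add(Mul(-669, Pow(1082, -1)), Mul(586, Pow(560, -1)))) = Mul(Rational(1, 2), Add(Mul(-669, Rational(1, 1082)), Mul(586, Rational(1, 560)))) = Mul(Rational(1, 2), Add(Rational(-669, 1082), Rational(293, 280))) = Mul(Rational(1, 2), Rational(64853, 151480)) = Rational(64853, 302960) ≈ 0.21406)
Add(Add(-1469, -1618), S) = Add(Add(-1469, -1618), Rational(64853, 302960)) = Add(-3087, Rational(64853, 302960)) = Rational(-935172667, 302960)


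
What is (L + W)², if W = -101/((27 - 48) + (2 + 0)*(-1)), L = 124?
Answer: 8720209/529 ≈ 16484.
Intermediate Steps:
W = 101/23 (W = -101/(-21 + 2*(-1)) = -101/(-21 - 2) = -101/(-23) = -101*(-1/23) = 101/23 ≈ 4.3913)
(L + W)² = (124 + 101/23)² = (2953/23)² = 8720209/529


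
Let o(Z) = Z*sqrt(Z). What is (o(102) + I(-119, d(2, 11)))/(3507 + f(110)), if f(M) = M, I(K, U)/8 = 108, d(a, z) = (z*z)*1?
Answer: 864/3617 + 102*sqrt(102)/3617 ≈ 0.52368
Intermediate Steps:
d(a, z) = z**2 (d(a, z) = z**2*1 = z**2)
I(K, U) = 864 (I(K, U) = 8*108 = 864)
o(Z) = Z**(3/2)
(o(102) + I(-119, d(2, 11)))/(3507 + f(110)) = (102**(3/2) + 864)/(3507 + 110) = (102*sqrt(102) + 864)/3617 = (864 + 102*sqrt(102))*(1/3617) = 864/3617 + 102*sqrt(102)/3617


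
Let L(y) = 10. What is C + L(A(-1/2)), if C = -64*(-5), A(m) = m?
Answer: 330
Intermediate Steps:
C = 320
C + L(A(-1/2)) = 320 + 10 = 330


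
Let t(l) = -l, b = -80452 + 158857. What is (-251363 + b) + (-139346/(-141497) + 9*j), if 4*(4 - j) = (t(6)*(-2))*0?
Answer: -24467804888/141497 ≈ -1.7292e+5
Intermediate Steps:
b = 78405
j = 4 (j = 4 - -1*6*(-2)*0/4 = 4 - (-6*(-2))*0/4 = 4 - 3*0 = 4 - 1/4*0 = 4 + 0 = 4)
(-251363 + b) + (-139346/(-141497) + 9*j) = (-251363 + 78405) + (-139346/(-141497) + 9*4) = -172958 + (-139346*(-1/141497) + 36) = -172958 + (139346/141497 + 36) = -172958 + 5233238/141497 = -24467804888/141497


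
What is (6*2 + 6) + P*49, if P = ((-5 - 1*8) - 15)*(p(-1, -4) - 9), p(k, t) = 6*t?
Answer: 45294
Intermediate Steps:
P = 924 (P = ((-5 - 1*8) - 15)*(6*(-4) - 9) = ((-5 - 8) - 15)*(-24 - 9) = (-13 - 15)*(-33) = -28*(-33) = 924)
(6*2 + 6) + P*49 = (6*2 + 6) + 924*49 = (12 + 6) + 45276 = 18 + 45276 = 45294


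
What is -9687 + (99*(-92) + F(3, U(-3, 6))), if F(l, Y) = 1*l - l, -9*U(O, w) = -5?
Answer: -18795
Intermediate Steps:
U(O, w) = 5/9 (U(O, w) = -⅑*(-5) = 5/9)
F(l, Y) = 0 (F(l, Y) = l - l = 0)
-9687 + (99*(-92) + F(3, U(-3, 6))) = -9687 + (99*(-92) + 0) = -9687 + (-9108 + 0) = -9687 - 9108 = -18795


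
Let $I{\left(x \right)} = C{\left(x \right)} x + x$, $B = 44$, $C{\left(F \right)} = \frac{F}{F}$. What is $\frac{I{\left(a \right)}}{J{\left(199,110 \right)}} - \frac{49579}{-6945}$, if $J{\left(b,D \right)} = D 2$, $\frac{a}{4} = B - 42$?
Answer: $\frac{110185}{15279} \approx 7.2115$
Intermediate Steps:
$C{\left(F \right)} = 1$
$a = 8$ ($a = 4 \left(44 - 42\right) = 4 \cdot 2 = 8$)
$J{\left(b,D \right)} = 2 D$
$I{\left(x \right)} = 2 x$ ($I{\left(x \right)} = 1 x + x = x + x = 2 x$)
$\frac{I{\left(a \right)}}{J{\left(199,110 \right)}} - \frac{49579}{-6945} = \frac{2 \cdot 8}{2 \cdot 110} - \frac{49579}{-6945} = \frac{16}{220} - - \frac{49579}{6945} = 16 \cdot \frac{1}{220} + \frac{49579}{6945} = \frac{4}{55} + \frac{49579}{6945} = \frac{110185}{15279}$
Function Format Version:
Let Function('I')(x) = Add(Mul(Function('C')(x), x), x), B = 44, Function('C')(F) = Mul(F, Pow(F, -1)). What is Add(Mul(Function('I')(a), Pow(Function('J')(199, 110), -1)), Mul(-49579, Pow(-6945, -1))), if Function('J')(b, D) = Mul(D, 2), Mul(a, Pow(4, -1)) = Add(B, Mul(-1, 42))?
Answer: Rational(110185, 15279) ≈ 7.2115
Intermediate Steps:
Function('C')(F) = 1
a = 8 (a = Mul(4, Add(44, Mul(-1, 42))) = Mul(4, Add(44, -42)) = Mul(4, 2) = 8)
Function('J')(b, D) = Mul(2, D)
Function('I')(x) = Mul(2, x) (Function('I')(x) = Add(Mul(1, x), x) = Add(x, x) = Mul(2, x))
Add(Mul(Function('I')(a), Pow(Function('J')(199, 110), -1)), Mul(-49579, Pow(-6945, -1))) = Add(Mul(Mul(2, 8), Pow(Mul(2, 110), -1)), Mul(-49579, Pow(-6945, -1))) = Add(Mul(16, Pow(220, -1)), Mul(-49579, Rational(-1, 6945))) = Add(Mul(16, Rational(1, 220)), Rational(49579, 6945)) = Add(Rational(4, 55), Rational(49579, 6945)) = Rational(110185, 15279)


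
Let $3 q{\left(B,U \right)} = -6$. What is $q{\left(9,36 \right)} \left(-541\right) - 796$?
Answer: $286$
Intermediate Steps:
$q{\left(B,U \right)} = -2$ ($q{\left(B,U \right)} = \frac{1}{3} \left(-6\right) = -2$)
$q{\left(9,36 \right)} \left(-541\right) - 796 = \left(-2\right) \left(-541\right) - 796 = 1082 - 796 = 286$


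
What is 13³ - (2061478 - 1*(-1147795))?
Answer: -3207076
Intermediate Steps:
13³ - (2061478 - 1*(-1147795)) = 2197 - (2061478 + 1147795) = 2197 - 1*3209273 = 2197 - 3209273 = -3207076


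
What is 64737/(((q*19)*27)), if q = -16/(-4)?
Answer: 7193/228 ≈ 31.548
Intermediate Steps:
q = 4 (q = -16*(-1/4) = 4)
64737/(((q*19)*27)) = 64737/(((4*19)*27)) = 64737/((76*27)) = 64737/2052 = 64737*(1/2052) = 7193/228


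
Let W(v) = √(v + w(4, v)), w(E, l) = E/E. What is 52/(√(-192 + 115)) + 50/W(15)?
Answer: 25/2 - 52*I*√77/77 ≈ 12.5 - 5.9259*I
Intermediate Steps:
w(E, l) = 1
W(v) = √(1 + v) (W(v) = √(v + 1) = √(1 + v))
52/(√(-192 + 115)) + 50/W(15) = 52/(√(-192 + 115)) + 50/(√(1 + 15)) = 52/(√(-77)) + 50/(√16) = 52/((I*√77)) + 50/4 = 52*(-I*√77/77) + 50*(¼) = -52*I*√77/77 + 25/2 = 25/2 - 52*I*√77/77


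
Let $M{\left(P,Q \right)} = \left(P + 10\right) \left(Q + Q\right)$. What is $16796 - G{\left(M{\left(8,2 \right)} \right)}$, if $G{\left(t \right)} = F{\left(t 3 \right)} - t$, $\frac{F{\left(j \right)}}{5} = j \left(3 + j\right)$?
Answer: $-219652$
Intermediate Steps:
$M{\left(P,Q \right)} = 2 Q \left(10 + P\right)$ ($M{\left(P,Q \right)} = \left(10 + P\right) 2 Q = 2 Q \left(10 + P\right)$)
$F{\left(j \right)} = 5 j \left(3 + j\right)$
$G{\left(t \right)} = - t + 15 t \left(3 + 3 t\right)$ ($G{\left(t \right)} = 5 t 3 \left(3 + t 3\right) - t = 5 \cdot 3 t \left(3 + 3 t\right) - t = 15 t \left(3 + 3 t\right) - t = - t + 15 t \left(3 + 3 t\right)$)
$16796 - G{\left(M{\left(8,2 \right)} \right)} = 16796 - 2 \cdot 2 \left(10 + 8\right) \left(44 + 45 \cdot 2 \cdot 2 \left(10 + 8\right)\right) = 16796 - 2 \cdot 2 \cdot 18 \left(44 + 45 \cdot 2 \cdot 2 \cdot 18\right) = 16796 - 72 \left(44 + 45 \cdot 72\right) = 16796 - 72 \left(44 + 3240\right) = 16796 - 72 \cdot 3284 = 16796 - 236448 = -219652$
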